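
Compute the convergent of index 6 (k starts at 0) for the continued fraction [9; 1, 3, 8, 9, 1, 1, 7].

Using pₖ = aₖpₖ₋₁ + pₖ₋₂, qₖ = aₖqₖ₋₁ + qₖ₋₂ (with p₋₁=1, p₋₂=0, q₋₁=0, q₋₂=1):
  k=0: a=9, p=9, q=1
  k=1: a=1, p=10, q=1
  k=2: a=3, p=39, q=4
  k=3: a=8, p=322, q=33
  k=4: a=9, p=2937, q=301
  k=5: a=1, p=3259, q=334
  k=6: a=1, p=6196, q=635

6196/635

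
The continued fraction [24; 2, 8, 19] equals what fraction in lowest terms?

Using pₖ = aₖpₖ₋₁ + pₖ₋₂ and qₖ = aₖqₖ₋₁ + qₖ₋₂:
  k=0: a=24, p=24, q=1
  k=1: a=2, p=49, q=2
  k=2: a=8, p=416, q=17
  k=3: a=19, p=7953, q=325

7953/325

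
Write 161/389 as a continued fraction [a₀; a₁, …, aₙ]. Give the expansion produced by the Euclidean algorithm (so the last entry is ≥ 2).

[0; 2, 2, 2, 2, 13]

161 = 0*389 + 161
389 = 2*161 + 67
161 = 2*67 + 27
67 = 2*27 + 13
27 = 2*13 + 1
13 = 13*1 + 0  (stop)
So 161/389 = [0; 2, 2, 2, 2, 13].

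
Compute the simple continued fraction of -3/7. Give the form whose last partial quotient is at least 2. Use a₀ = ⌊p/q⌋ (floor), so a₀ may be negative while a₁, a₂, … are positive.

[-1; 1, 1, 3]

-3 = -1×7 + 4
7 = 1×4 + 3
4 = 1×3 + 1
3 = 3×1 + 0  (stop)
So -3/7 = [-1; 1, 1, 3].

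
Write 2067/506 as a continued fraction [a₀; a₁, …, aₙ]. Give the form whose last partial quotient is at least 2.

[4; 11, 1, 3, 3, 3]

2067 = 4*506 + 43
506 = 11*43 + 33
43 = 1*33 + 10
33 = 3*10 + 3
10 = 3*3 + 1
3 = 3*1 + 0  (stop)
So 2067/506 = [4; 11, 1, 3, 3, 3].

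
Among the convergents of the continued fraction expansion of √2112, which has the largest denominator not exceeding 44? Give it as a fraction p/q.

√2112 = [45; 1, 21, 1, 90, …] (period length 4).
Convergents:
  p_0/q_0 = 45/1
  p_1/q_1 = 46/1
  p_2/q_2 = 1011/22
  p_3/q_3 = 1057/23
  p_4/q_4 = 96141/2092
q_3 = 23 ≤ 44 < 2092 = q_4, so the answer is 1057/23.

1057/23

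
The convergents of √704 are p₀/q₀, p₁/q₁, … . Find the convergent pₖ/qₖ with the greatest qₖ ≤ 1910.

√704 = [26; 1, 1, 7, 13, 7, 1, 1, 52, …] (period length 8).
Convergents:
  p_0/q_0 = 26/1
  p_1/q_1 = 27/1
  p_2/q_2 = 53/2
  p_3/q_3 = 398/15
  p_4/q_4 = 5227/197
  p_5/q_5 = 36987/1394
  p_6/q_6 = 42214/1591
  p_7/q_7 = 79201/2985
q_6 = 1591 ≤ 1910 < 2985 = q_7, so the answer is 42214/1591.

42214/1591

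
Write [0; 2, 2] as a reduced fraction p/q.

2/5

Fold from the inside: start with 2/1.
  2 + 1/2 = 5/2
  0 + 2/5 = 2/5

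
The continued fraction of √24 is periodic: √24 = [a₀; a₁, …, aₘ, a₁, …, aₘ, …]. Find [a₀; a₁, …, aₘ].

[4; 1, 8]

a₀ = ⌊√24⌋ = 4.
With m₀=0, d₀=1 and mₖ₊₁ = dₖaₖ − mₖ, dₖ₊₁ = (n − mₖ₊₁²)/dₖ, aₖ₊₁ = ⌊(a₀+mₖ₊₁)/dₖ₊₁⌋:
  k=1: m=4, d=8, a=1
  k=2: m=4, d=1, a=8
d=1 and a=2a₀=8 at k=2, so the next step gives (m, d) = (4, 8) again — its k=1 value — and the period has length 2.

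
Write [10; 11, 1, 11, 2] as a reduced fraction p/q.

Fold from the inside: start with 2/1.
  11 + 1/2 = 23/2
  1 + 2/23 = 25/23
  11 + 23/25 = 298/25
  10 + 25/298 = 3005/298

3005/298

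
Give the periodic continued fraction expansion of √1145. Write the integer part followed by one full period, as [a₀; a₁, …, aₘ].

[33; 1, 5, 5, 1, 66]

a₀ = ⌊√1145⌋ = 33.
With m₀=0, d₀=1 and mₖ₊₁ = dₖaₖ − mₖ, dₖ₊₁ = (n − mₖ₊₁²)/dₖ, aₖ₊₁ = ⌊(a₀+mₖ₊₁)/dₖ₊₁⌋:
  k=1: m=33, d=56, a=1
  k=2: m=23, d=11, a=5
  k=3: m=32, d=11, a=5
  k=4: m=23, d=56, a=1
  k=5: m=33, d=1, a=66
d=1 and a=2a₀=66 at k=5, so the next step gives (m, d) = (33, 56) again — its k=1 value — and the period has length 5.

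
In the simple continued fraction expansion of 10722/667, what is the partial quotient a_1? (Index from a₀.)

13

10722 = 16·667 + 50   →  a_0 = 16
667 = 13·50 + 17   →  a_1 = 13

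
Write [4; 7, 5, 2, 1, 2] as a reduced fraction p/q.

1279/309

Fold from the inside: start with 2/1.
  1 + 1/2 = 3/2
  2 + 2/3 = 8/3
  5 + 3/8 = 43/8
  7 + 8/43 = 309/43
  4 + 43/309 = 1279/309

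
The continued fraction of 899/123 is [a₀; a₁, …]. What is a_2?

899 = 7·123 + 38   →  a_0 = 7
123 = 3·38 + 9   →  a_1 = 3
38 = 4·9 + 2   →  a_2 = 4

4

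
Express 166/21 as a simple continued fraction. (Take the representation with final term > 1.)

166 = 7*21 + 19
21 = 1*19 + 2
19 = 9*2 + 1
2 = 2*1 + 0  (stop)
So 166/21 = [7; 1, 9, 2].

[7; 1, 9, 2]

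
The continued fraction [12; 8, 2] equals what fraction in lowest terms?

Fold from the inside: start with 2/1.
  8 + 1/2 = 17/2
  12 + 2/17 = 206/17

206/17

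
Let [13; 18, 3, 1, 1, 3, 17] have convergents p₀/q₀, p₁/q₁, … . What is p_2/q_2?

718/55

Using pₖ = aₖpₖ₋₁ + pₖ₋₂, qₖ = aₖqₖ₋₁ + qₖ₋₂ (with p₋₁=1, p₋₂=0, q₋₁=0, q₋₂=1):
  k=0: a=13, p=13, q=1
  k=1: a=18, p=235, q=18
  k=2: a=3, p=718, q=55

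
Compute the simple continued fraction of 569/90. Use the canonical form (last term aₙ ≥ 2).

[6; 3, 9, 1, 2]

569 = 6×90 + 29
90 = 3×29 + 3
29 = 9×3 + 2
3 = 1×2 + 1
2 = 2×1 + 0  (stop)
So 569/90 = [6; 3, 9, 1, 2].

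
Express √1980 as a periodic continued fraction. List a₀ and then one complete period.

[44; 2, 88]

a₀ = ⌊√1980⌋ = 44.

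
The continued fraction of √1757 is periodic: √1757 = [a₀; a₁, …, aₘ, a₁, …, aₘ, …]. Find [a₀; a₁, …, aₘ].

[41; 1, 10, 1, 82]

a₀ = ⌊√1757⌋ = 41.
With m₀=0, d₀=1 and mₖ₊₁ = dₖaₖ − mₖ, dₖ₊₁ = (n − mₖ₊₁²)/dₖ, aₖ₊₁ = ⌊(a₀+mₖ₊₁)/dₖ₊₁⌋:
  k=1: m=41, d=76, a=1
  k=2: m=35, d=7, a=10
  k=3: m=35, d=76, a=1
  k=4: m=41, d=1, a=82
d=1 and a=2a₀=82 at k=4, so the next step gives (m, d) = (41, 76) again — its k=1 value — and the period has length 4.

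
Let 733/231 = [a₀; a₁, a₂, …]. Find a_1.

5

733 = 3·231 + 40   →  a_0 = 3
231 = 5·40 + 31   →  a_1 = 5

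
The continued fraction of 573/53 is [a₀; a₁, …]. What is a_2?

4

573 = 10·53 + 43   →  a_0 = 10
53 = 1·43 + 10   →  a_1 = 1
43 = 4·10 + 3   →  a_2 = 4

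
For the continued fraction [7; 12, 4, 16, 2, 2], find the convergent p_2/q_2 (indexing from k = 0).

347/49

Using pₖ = aₖpₖ₋₁ + pₖ₋₂, qₖ = aₖqₖ₋₁ + qₖ₋₂ (with p₋₁=1, p₋₂=0, q₋₁=0, q₋₂=1):
  k=0: a=7, p=7, q=1
  k=1: a=12, p=85, q=12
  k=2: a=4, p=347, q=49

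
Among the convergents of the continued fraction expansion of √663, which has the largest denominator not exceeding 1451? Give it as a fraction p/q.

21217/824

√663 = [25; 1, 2, 1, 50, …] (period length 4).
Convergents:
  p_0/q_0 = 25/1
  p_1/q_1 = 26/1
  p_2/q_2 = 77/3
  p_3/q_3 = 103/4
  p_4/q_4 = 5227/203
  p_5/q_5 = 5330/207
  p_6/q_6 = 15887/617
  p_7/q_7 = 21217/824
  p_8/q_8 = 1076737/41817
q_7 = 824 ≤ 1451 < 41817 = q_8, so the answer is 21217/824.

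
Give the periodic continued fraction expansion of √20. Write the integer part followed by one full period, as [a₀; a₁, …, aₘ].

[4; 2, 8]

a₀ = ⌊√20⌋ = 4.
With m₀=0, d₀=1 and mₖ₊₁ = dₖaₖ − mₖ, dₖ₊₁ = (n − mₖ₊₁²)/dₖ, aₖ₊₁ = ⌊(a₀+mₖ₊₁)/dₖ₊₁⌋:
  k=1: m=4, d=4, a=2
  k=2: m=4, d=1, a=8
d=1 and a=2a₀=8 at k=2, so the next step gives (m, d) = (4, 4) again — its k=1 value — and the period has length 2.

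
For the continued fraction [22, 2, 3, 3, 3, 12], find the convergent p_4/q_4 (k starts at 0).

1705/76

Using pₖ = aₖpₖ₋₁ + pₖ₋₂, qₖ = aₖqₖ₋₁ + qₖ₋₂ (with p₋₁=1, p₋₂=0, q₋₁=0, q₋₂=1):
  k=0: a=22, p=22, q=1
  k=1: a=2, p=45, q=2
  k=2: a=3, p=157, q=7
  k=3: a=3, p=516, q=23
  k=4: a=3, p=1705, q=76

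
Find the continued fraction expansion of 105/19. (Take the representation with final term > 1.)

105 = 5×19 + 10
19 = 1×10 + 9
10 = 1×9 + 1
9 = 9×1 + 0  (stop)
So 105/19 = [5; 1, 1, 9].

[5; 1, 1, 9]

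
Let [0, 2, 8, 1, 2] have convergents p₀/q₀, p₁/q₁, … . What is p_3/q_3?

9/19

Using pₖ = aₖpₖ₋₁ + pₖ₋₂, qₖ = aₖqₖ₋₁ + qₖ₋₂ (with p₋₁=1, p₋₂=0, q₋₁=0, q₋₂=1):
  k=0: a=0, p=0, q=1
  k=1: a=2, p=1, q=2
  k=2: a=8, p=8, q=17
  k=3: a=1, p=9, q=19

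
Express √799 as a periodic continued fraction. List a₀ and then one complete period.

a₀ = ⌊√799⌋ = 28.
With m₀=0, d₀=1 and mₖ₊₁ = dₖaₖ − mₖ, dₖ₊₁ = (n − mₖ₊₁²)/dₖ, aₖ₊₁ = ⌊(a₀+mₖ₊₁)/dₖ₊₁⌋:
  k=1: m=28, d=15, a=3
  k=2: m=17, d=34, a=1
  k=3: m=17, d=15, a=3
  k=4: m=28, d=1, a=56
d=1 and a=2a₀=56 at k=4, so the next step gives (m, d) = (28, 15) again — its k=1 value — and the period has length 4.

[28; 3, 1, 3, 56]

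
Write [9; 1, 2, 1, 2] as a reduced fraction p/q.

Using pₖ = aₖpₖ₋₁ + pₖ₋₂ and qₖ = aₖqₖ₋₁ + qₖ₋₂:
  k=0: a=9, p=9, q=1
  k=1: a=1, p=10, q=1
  k=2: a=2, p=29, q=3
  k=3: a=1, p=39, q=4
  k=4: a=2, p=107, q=11

107/11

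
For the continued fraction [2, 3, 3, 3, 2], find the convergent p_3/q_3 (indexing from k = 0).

76/33

Using pₖ = aₖpₖ₋₁ + pₖ₋₂, qₖ = aₖqₖ₋₁ + qₖ₋₂ (with p₋₁=1, p₋₂=0, q₋₁=0, q₋₂=1):
  k=0: a=2, p=2, q=1
  k=1: a=3, p=7, q=3
  k=2: a=3, p=23, q=10
  k=3: a=3, p=76, q=33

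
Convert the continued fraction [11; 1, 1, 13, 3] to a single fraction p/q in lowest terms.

956/83

Fold from the inside: start with 3/1.
  13 + 1/3 = 40/3
  1 + 3/40 = 43/40
  1 + 40/43 = 83/43
  11 + 43/83 = 956/83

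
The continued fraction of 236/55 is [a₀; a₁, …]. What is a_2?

236 = 4·55 + 16   →  a_0 = 4
55 = 3·16 + 7   →  a_1 = 3
16 = 2·7 + 2   →  a_2 = 2

2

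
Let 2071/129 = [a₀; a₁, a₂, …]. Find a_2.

2071 = 16·129 + 7   →  a_0 = 16
129 = 18·7 + 3   →  a_1 = 18
7 = 2·3 + 1   →  a_2 = 2

2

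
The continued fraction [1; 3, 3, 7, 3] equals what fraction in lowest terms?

298/229

Fold from the inside: start with 3/1.
  7 + 1/3 = 22/3
  3 + 3/22 = 69/22
  3 + 22/69 = 229/69
  1 + 69/229 = 298/229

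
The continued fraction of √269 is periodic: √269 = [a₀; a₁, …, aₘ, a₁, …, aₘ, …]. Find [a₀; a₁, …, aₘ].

[16; 2, 2, 32]

a₀ = ⌊√269⌋ = 16.
With m₀=0, d₀=1 and mₖ₊₁ = dₖaₖ − mₖ, dₖ₊₁ = (n − mₖ₊₁²)/dₖ, aₖ₊₁ = ⌊(a₀+mₖ₊₁)/dₖ₊₁⌋:
  k=1: m=16, d=13, a=2
  k=2: m=10, d=13, a=2
  k=3: m=16, d=1, a=32
d=1 and a=2a₀=32 at k=3, so the next step gives (m, d) = (16, 13) again — its k=1 value — and the period has length 3.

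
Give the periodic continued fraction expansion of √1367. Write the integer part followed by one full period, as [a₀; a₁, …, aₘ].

a₀ = ⌊√1367⌋ = 36.
With m₀=0, d₀=1 and mₖ₊₁ = dₖaₖ − mₖ, dₖ₊₁ = (n − mₖ₊₁²)/dₖ, aₖ₊₁ = ⌊(a₀+mₖ₊₁)/dₖ₊₁⌋:
  k=1: m=36, d=71, a=1
  k=2: m=35, d=2, a=35
  k=3: m=35, d=71, a=1
  k=4: m=36, d=1, a=72
d=1 and a=2a₀=72 at k=4, so the next step gives (m, d) = (36, 71) again — its k=1 value — and the period has length 4.

[36; 1, 35, 1, 72]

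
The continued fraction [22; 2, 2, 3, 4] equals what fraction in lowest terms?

Fold from the inside: start with 4/1.
  3 + 1/4 = 13/4
  2 + 4/13 = 30/13
  2 + 13/30 = 73/30
  22 + 30/73 = 1636/73

1636/73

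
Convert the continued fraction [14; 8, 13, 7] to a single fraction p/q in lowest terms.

Fold from the inside: start with 7/1.
  13 + 1/7 = 92/7
  8 + 7/92 = 743/92
  14 + 92/743 = 10494/743

10494/743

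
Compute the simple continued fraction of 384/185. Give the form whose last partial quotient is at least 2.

384 = 2·185 + 14
185 = 13·14 + 3
14 = 4·3 + 2
3 = 1·2 + 1
2 = 2·1 + 0  (stop)
So 384/185 = [2; 13, 4, 1, 2].

[2; 13, 4, 1, 2]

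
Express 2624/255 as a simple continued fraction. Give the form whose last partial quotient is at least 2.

2624 = 10×255 + 74
255 = 3×74 + 33
74 = 2×33 + 8
33 = 4×8 + 1
8 = 8×1 + 0  (stop)
So 2624/255 = [10; 3, 2, 4, 8].

[10; 3, 2, 4, 8]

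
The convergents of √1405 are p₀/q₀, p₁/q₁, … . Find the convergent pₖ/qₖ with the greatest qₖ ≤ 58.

1087/29

√1405 = [37; 2, 14, 2, 74, …] (period length 4).
Convergents:
  p_0/q_0 = 37/1
  p_1/q_1 = 75/2
  p_2/q_2 = 1087/29
  p_3/q_3 = 2249/60
q_2 = 29 ≤ 58 < 60 = q_3, so the answer is 1087/29.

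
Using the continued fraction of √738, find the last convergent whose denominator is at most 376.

8829/325

√738 = [27; 6, 54, …] (period length 2).
Convergents:
  p_0/q_0 = 27/1
  p_1/q_1 = 163/6
  p_2/q_2 = 8829/325
  p_3/q_3 = 53137/1956
q_2 = 325 ≤ 376 < 1956 = q_3, so the answer is 8829/325.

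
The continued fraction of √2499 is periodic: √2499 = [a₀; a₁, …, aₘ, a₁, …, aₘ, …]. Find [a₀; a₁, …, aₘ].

a₀ = ⌊√2499⌋ = 49.
With m₀=0, d₀=1 and mₖ₊₁ = dₖaₖ − mₖ, dₖ₊₁ = (n − mₖ₊₁²)/dₖ, aₖ₊₁ = ⌊(a₀+mₖ₊₁)/dₖ₊₁⌋:
  k=1: m=49, d=98, a=1
  k=2: m=49, d=1, a=98
d=1 and a=2a₀=98 at k=2, so the next step gives (m, d) = (49, 98) again — its k=1 value — and the period has length 2.

[49; 1, 98]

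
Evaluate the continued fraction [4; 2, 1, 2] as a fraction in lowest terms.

35/8

Fold from the inside: start with 2/1.
  1 + 1/2 = 3/2
  2 + 2/3 = 8/3
  4 + 3/8 = 35/8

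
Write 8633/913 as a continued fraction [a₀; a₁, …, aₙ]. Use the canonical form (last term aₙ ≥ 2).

[9; 2, 5, 7, 2, 1, 3]

8633 = 9·913 + 416
913 = 2·416 + 81
416 = 5·81 + 11
81 = 7·11 + 4
11 = 2·4 + 3
4 = 1·3 + 1
3 = 3·1 + 0  (stop)
So 8633/913 = [9; 2, 5, 7, 2, 1, 3].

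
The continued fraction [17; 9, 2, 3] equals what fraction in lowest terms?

Using pₖ = aₖpₖ₋₁ + pₖ₋₂ and qₖ = aₖqₖ₋₁ + qₖ₋₂:
  k=0: a=17, p=17, q=1
  k=1: a=9, p=154, q=9
  k=2: a=2, p=325, q=19
  k=3: a=3, p=1129, q=66

1129/66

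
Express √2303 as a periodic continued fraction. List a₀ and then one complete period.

[47; 1, 94]

a₀ = ⌊√2303⌋ = 47.
With m₀=0, d₀=1 and mₖ₊₁ = dₖaₖ − mₖ, dₖ₊₁ = (n − mₖ₊₁²)/dₖ, aₖ₊₁ = ⌊(a₀+mₖ₊₁)/dₖ₊₁⌋:
  k=1: m=47, d=94, a=1
  k=2: m=47, d=1, a=94
d=1 and a=2a₀=94 at k=2, so the next step gives (m, d) = (47, 94) again — its k=1 value — and the period has length 2.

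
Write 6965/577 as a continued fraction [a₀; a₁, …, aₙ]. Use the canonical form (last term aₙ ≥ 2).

6965 = 12*577 + 41
577 = 14*41 + 3
41 = 13*3 + 2
3 = 1*2 + 1
2 = 2*1 + 0  (stop)
So 6965/577 = [12; 14, 13, 1, 2].

[12; 14, 13, 1, 2]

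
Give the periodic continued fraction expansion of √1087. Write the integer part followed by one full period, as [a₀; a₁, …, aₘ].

[32; 1, 31, 1, 64]

a₀ = ⌊√1087⌋ = 32.
With m₀=0, d₀=1 and mₖ₊₁ = dₖaₖ − mₖ, dₖ₊₁ = (n − mₖ₊₁²)/dₖ, aₖ₊₁ = ⌊(a₀+mₖ₊₁)/dₖ₊₁⌋:
  k=1: m=32, d=63, a=1
  k=2: m=31, d=2, a=31
  k=3: m=31, d=63, a=1
  k=4: m=32, d=1, a=64
d=1 and a=2a₀=64 at k=4, so the next step gives (m, d) = (32, 63) again — its k=1 value — and the period has length 4.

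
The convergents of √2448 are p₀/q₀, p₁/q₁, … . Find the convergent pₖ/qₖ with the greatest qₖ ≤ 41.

√2448 = [49; 2, 10, 2, 98, …] (period length 4).
Convergents:
  p_0/q_0 = 49/1
  p_1/q_1 = 99/2
  p_2/q_2 = 1039/21
  p_3/q_3 = 2177/44
q_2 = 21 ≤ 41 < 44 = q_3, so the answer is 1039/21.

1039/21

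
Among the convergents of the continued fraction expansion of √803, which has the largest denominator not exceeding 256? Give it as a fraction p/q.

√803 = [28; 2, 1, 27, 1, 2, 56, …] (period length 6).
Convergents:
  p_0/q_0 = 28/1
  p_1/q_1 = 57/2
  p_2/q_2 = 85/3
  p_3/q_3 = 2352/83
  p_4/q_4 = 2437/86
  p_5/q_5 = 7226/255
  p_6/q_6 = 407093/14366
q_5 = 255 ≤ 256 < 14366 = q_6, so the answer is 7226/255.

7226/255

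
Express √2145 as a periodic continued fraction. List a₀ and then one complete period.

a₀ = ⌊√2145⌋ = 46.
With m₀=0, d₀=1 and mₖ₊₁ = dₖaₖ − mₖ, dₖ₊₁ = (n − mₖ₊₁²)/dₖ, aₖ₊₁ = ⌊(a₀+mₖ₊₁)/dₖ₊₁⌋:
  k=1: m=46, d=29, a=3
  k=2: m=41, d=16, a=5
  k=3: m=39, d=39, a=2
  k=4: m=39, d=16, a=5
  k=5: m=41, d=29, a=3
  k=6: m=46, d=1, a=92
d=1 and a=2a₀=92 at k=6, so the next step gives (m, d) = (46, 29) again — its k=1 value — and the period has length 6.

[46; 3, 5, 2, 5, 3, 92]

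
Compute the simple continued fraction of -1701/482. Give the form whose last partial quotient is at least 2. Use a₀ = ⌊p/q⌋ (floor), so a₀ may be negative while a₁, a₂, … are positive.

-1701 = -4×482 + 227
482 = 2×227 + 28
227 = 8×28 + 3
28 = 9×3 + 1
3 = 3×1 + 0  (stop)
So -1701/482 = [-4; 2, 8, 9, 3].

[-4; 2, 8, 9, 3]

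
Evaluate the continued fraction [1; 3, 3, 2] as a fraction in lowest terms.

Fold from the inside: start with 2/1.
  3 + 1/2 = 7/2
  3 + 2/7 = 23/7
  1 + 7/23 = 30/23

30/23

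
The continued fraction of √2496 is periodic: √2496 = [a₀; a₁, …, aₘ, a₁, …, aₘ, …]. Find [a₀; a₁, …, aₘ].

[49; 1, 23, 1, 98]

a₀ = ⌊√2496⌋ = 49.
With m₀=0, d₀=1 and mₖ₊₁ = dₖaₖ − mₖ, dₖ₊₁ = (n − mₖ₊₁²)/dₖ, aₖ₊₁ = ⌊(a₀+mₖ₊₁)/dₖ₊₁⌋:
  k=1: m=49, d=95, a=1
  k=2: m=46, d=4, a=23
  k=3: m=46, d=95, a=1
  k=4: m=49, d=1, a=98
d=1 and a=2a₀=98 at k=4, so the next step gives (m, d) = (49, 95) again — its k=1 value — and the period has length 4.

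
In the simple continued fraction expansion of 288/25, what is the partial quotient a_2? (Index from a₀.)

288 = 11·25 + 13   →  a_0 = 11
25 = 1·13 + 12   →  a_1 = 1
13 = 1·12 + 1   →  a_2 = 1

1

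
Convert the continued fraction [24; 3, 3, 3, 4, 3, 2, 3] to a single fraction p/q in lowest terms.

Using pₖ = aₖpₖ₋₁ + pₖ₋₂ and qₖ = aₖqₖ₋₁ + qₖ₋₂:
  k=0: a=24, p=24, q=1
  k=1: a=3, p=73, q=3
  k=2: a=3, p=243, q=10
  k=3: a=3, p=802, q=33
  k=4: a=4, p=3451, q=142
  k=5: a=3, p=11155, q=459
  k=6: a=2, p=25761, q=1060
  k=7: a=3, p=88438, q=3639

88438/3639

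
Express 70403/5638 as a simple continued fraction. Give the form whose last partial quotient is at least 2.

[12; 2, 19, 13, 11]

70403 = 12·5638 + 2747
5638 = 2·2747 + 144
2747 = 19·144 + 11
144 = 13·11 + 1
11 = 11·1 + 0  (stop)
So 70403/5638 = [12; 2, 19, 13, 11].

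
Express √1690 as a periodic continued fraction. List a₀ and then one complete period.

a₀ = ⌊√1690⌋ = 41.
With m₀=0, d₀=1 and mₖ₊₁ = dₖaₖ − mₖ, dₖ₊₁ = (n − mₖ₊₁²)/dₖ, aₖ₊₁ = ⌊(a₀+mₖ₊₁)/dₖ₊₁⌋:
  k=1: m=41, d=9, a=9
  k=2: m=40, d=10, a=8
  k=3: m=40, d=9, a=9
  k=4: m=41, d=1, a=82
d=1 and a=2a₀=82 at k=4, so the next step gives (m, d) = (41, 9) again — its k=1 value — and the period has length 4.

[41; 9, 8, 9, 82]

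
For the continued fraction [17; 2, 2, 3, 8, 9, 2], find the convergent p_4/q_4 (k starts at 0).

2455/141

Using pₖ = aₖpₖ₋₁ + pₖ₋₂, qₖ = aₖqₖ₋₁ + qₖ₋₂ (with p₋₁=1, p₋₂=0, q₋₁=0, q₋₂=1):
  k=0: a=17, p=17, q=1
  k=1: a=2, p=35, q=2
  k=2: a=2, p=87, q=5
  k=3: a=3, p=296, q=17
  k=4: a=8, p=2455, q=141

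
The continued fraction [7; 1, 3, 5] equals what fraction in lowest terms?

163/21

Fold from the inside: start with 5/1.
  3 + 1/5 = 16/5
  1 + 5/16 = 21/16
  7 + 16/21 = 163/21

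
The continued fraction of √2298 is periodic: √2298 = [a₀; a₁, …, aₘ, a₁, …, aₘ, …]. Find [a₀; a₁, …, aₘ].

[47; 1, 14, 1, 94]

a₀ = ⌊√2298⌋ = 47.
With m₀=0, d₀=1 and mₖ₊₁ = dₖaₖ − mₖ, dₖ₊₁ = (n − mₖ₊₁²)/dₖ, aₖ₊₁ = ⌊(a₀+mₖ₊₁)/dₖ₊₁⌋:
  k=1: m=47, d=89, a=1
  k=2: m=42, d=6, a=14
  k=3: m=42, d=89, a=1
  k=4: m=47, d=1, a=94
d=1 and a=2a₀=94 at k=4, so the next step gives (m, d) = (47, 89) again — its k=1 value — and the period has length 4.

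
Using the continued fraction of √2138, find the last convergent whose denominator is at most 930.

21131/457

√2138 = [46; 4, 5, 5, 4, 92, …] (period length 5).
Convergents:
  p_0/q_0 = 46/1
  p_1/q_1 = 185/4
  p_2/q_2 = 971/21
  p_3/q_3 = 5040/109
  p_4/q_4 = 21131/457
  p_5/q_5 = 1949092/42153
q_4 = 457 ≤ 930 < 42153 = q_5, so the answer is 21131/457.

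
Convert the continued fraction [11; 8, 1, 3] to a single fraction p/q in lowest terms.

Fold from the inside: start with 3/1.
  1 + 1/3 = 4/3
  8 + 3/4 = 35/4
  11 + 4/35 = 389/35

389/35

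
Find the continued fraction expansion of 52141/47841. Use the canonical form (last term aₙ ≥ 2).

52141 = 1*47841 + 4300
47841 = 11*4300 + 541
4300 = 7*541 + 513
541 = 1*513 + 28
513 = 18*28 + 9
28 = 3*9 + 1
9 = 9*1 + 0  (stop)
So 52141/47841 = [1; 11, 7, 1, 18, 3, 9].

[1; 11, 7, 1, 18, 3, 9]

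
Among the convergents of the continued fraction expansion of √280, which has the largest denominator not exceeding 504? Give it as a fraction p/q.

√280 = [16; 1, 2, 1, 2, 1, 32, …] (period length 6).
Convergents:
  p_0/q_0 = 16/1
  p_1/q_1 = 17/1
  p_2/q_2 = 50/3
  p_3/q_3 = 67/4
  p_4/q_4 = 184/11
  p_5/q_5 = 251/15
  p_6/q_6 = 8216/491
  p_7/q_7 = 8467/506
q_6 = 491 ≤ 504 < 506 = q_7, so the answer is 8216/491.

8216/491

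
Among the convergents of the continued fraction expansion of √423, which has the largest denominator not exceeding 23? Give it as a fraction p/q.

√423 = [20; 1, 1, 3, 4, 3, 1, 1, 40, …] (period length 8).
Convergents:
  p_0/q_0 = 20/1
  p_1/q_1 = 21/1
  p_2/q_2 = 41/2
  p_3/q_3 = 144/7
  p_4/q_4 = 617/30
q_3 = 7 ≤ 23 < 30 = q_4, so the answer is 144/7.

144/7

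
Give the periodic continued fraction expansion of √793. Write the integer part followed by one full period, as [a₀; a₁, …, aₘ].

[28; 6, 4, 6, 56]

a₀ = ⌊√793⌋ = 28.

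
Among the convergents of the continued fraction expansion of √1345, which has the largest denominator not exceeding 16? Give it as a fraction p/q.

110/3

√1345 = [36; 1, 2, 14, 2, 1, 72, …] (period length 6).
Convergents:
  p_0/q_0 = 36/1
  p_1/q_1 = 37/1
  p_2/q_2 = 110/3
  p_3/q_3 = 1577/43
q_2 = 3 ≤ 16 < 43 = q_3, so the answer is 110/3.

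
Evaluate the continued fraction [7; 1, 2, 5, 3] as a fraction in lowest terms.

392/51

Fold from the inside: start with 3/1.
  5 + 1/3 = 16/3
  2 + 3/16 = 35/16
  1 + 16/35 = 51/35
  7 + 35/51 = 392/51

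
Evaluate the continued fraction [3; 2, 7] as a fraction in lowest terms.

52/15

Fold from the inside: start with 7/1.
  2 + 1/7 = 15/7
  3 + 7/15 = 52/15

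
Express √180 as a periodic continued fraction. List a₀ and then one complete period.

[13; 2, 2, 2, 26]

a₀ = ⌊√180⌋ = 13.
With m₀=0, d₀=1 and mₖ₊₁ = dₖaₖ − mₖ, dₖ₊₁ = (n − mₖ₊₁²)/dₖ, aₖ₊₁ = ⌊(a₀+mₖ₊₁)/dₖ₊₁⌋:
  k=1: m=13, d=11, a=2
  k=2: m=9, d=9, a=2
  k=3: m=9, d=11, a=2
  k=4: m=13, d=1, a=26
d=1 and a=2a₀=26 at k=4, so the next step gives (m, d) = (13, 11) again — its k=1 value — and the period has length 4.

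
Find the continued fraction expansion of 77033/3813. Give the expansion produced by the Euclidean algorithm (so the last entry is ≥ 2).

77033 = 20*3813 + 773
3813 = 4*773 + 721
773 = 1*721 + 52
721 = 13*52 + 45
52 = 1*45 + 7
45 = 6*7 + 3
7 = 2*3 + 1
3 = 3*1 + 0  (stop)
So 77033/3813 = [20; 4, 1, 13, 1, 6, 2, 3].

[20; 4, 1, 13, 1, 6, 2, 3]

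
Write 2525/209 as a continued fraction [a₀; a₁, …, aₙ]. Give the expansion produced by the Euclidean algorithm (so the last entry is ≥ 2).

[12; 12, 3, 2, 2]

2525 = 12×209 + 17
209 = 12×17 + 5
17 = 3×5 + 2
5 = 2×2 + 1
2 = 2×1 + 0  (stop)
So 2525/209 = [12; 12, 3, 2, 2].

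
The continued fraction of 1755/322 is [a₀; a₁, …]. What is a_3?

1

1755 = 5·322 + 145   →  a_0 = 5
322 = 2·145 + 32   →  a_1 = 2
145 = 4·32 + 17   →  a_2 = 4
32 = 1·17 + 15   →  a_3 = 1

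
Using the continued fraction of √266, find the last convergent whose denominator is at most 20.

√266 = [16; 3, 4, 3, 32, …] (period length 4).
Convergents:
  p_0/q_0 = 16/1
  p_1/q_1 = 49/3
  p_2/q_2 = 212/13
  p_3/q_3 = 685/42
q_2 = 13 ≤ 20 < 42 = q_3, so the answer is 212/13.

212/13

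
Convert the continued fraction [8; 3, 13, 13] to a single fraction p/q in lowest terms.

Fold from the inside: start with 13/1.
  13 + 1/13 = 170/13
  3 + 13/170 = 523/170
  8 + 170/523 = 4354/523

4354/523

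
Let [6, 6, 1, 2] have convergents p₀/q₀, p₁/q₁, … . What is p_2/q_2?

Using pₖ = aₖpₖ₋₁ + pₖ₋₂, qₖ = aₖqₖ₋₁ + qₖ₋₂ (with p₋₁=1, p₋₂=0, q₋₁=0, q₋₂=1):
  k=0: a=6, p=6, q=1
  k=1: a=6, p=37, q=6
  k=2: a=1, p=43, q=7

43/7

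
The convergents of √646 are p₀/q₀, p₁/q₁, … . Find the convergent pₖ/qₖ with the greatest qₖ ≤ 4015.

√646 = [25; 2, 2, 2, 50, …] (period length 4).
Convergents:
  p_0/q_0 = 25/1
  p_1/q_1 = 51/2
  p_2/q_2 = 127/5
  p_3/q_3 = 305/12
  p_4/q_4 = 15377/605
  p_5/q_5 = 31059/1222
  p_6/q_6 = 77495/3049
  p_7/q_7 = 186049/7320
q_6 = 3049 ≤ 4015 < 7320 = q_7, so the answer is 77495/3049.

77495/3049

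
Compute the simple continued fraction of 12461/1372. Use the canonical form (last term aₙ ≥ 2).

[9; 12, 7, 16]

12461 = 9×1372 + 113
1372 = 12×113 + 16
113 = 7×16 + 1
16 = 16×1 + 0  (stop)
So 12461/1372 = [9; 12, 7, 16].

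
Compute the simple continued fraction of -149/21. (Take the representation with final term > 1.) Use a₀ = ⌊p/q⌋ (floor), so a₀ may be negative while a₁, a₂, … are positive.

-149 = -8*21 + 19
21 = 1*19 + 2
19 = 9*2 + 1
2 = 2*1 + 0  (stop)
So -149/21 = [-8; 1, 9, 2].

[-8; 1, 9, 2]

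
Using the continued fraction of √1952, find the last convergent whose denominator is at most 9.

265/6

√1952 = [44; 5, 1, 1, 21, 1, 1, 5, 88, …] (period length 8).
Convergents:
  p_0/q_0 = 44/1
  p_1/q_1 = 221/5
  p_2/q_2 = 265/6
  p_3/q_3 = 486/11
q_2 = 6 ≤ 9 < 11 = q_3, so the answer is 265/6.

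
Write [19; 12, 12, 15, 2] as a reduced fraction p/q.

86235/4519

Using pₖ = aₖpₖ₋₁ + pₖ₋₂ and qₖ = aₖqₖ₋₁ + qₖ₋₂:
  k=0: a=19, p=19, q=1
  k=1: a=12, p=229, q=12
  k=2: a=12, p=2767, q=145
  k=3: a=15, p=41734, q=2187
  k=4: a=2, p=86235, q=4519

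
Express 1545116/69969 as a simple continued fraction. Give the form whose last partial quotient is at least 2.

1545116 = 22×69969 + 5798
69969 = 12×5798 + 393
5798 = 14×393 + 296
393 = 1×296 + 97
296 = 3×97 + 5
97 = 19×5 + 2
5 = 2×2 + 1
2 = 2×1 + 0  (stop)
So 1545116/69969 = [22; 12, 14, 1, 3, 19, 2, 2].

[22; 12, 14, 1, 3, 19, 2, 2]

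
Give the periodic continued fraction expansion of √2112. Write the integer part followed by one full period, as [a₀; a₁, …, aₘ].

[45; 1, 21, 1, 90]

a₀ = ⌊√2112⌋ = 45.
With m₀=0, d₀=1 and mₖ₊₁ = dₖaₖ − mₖ, dₖ₊₁ = (n − mₖ₊₁²)/dₖ, aₖ₊₁ = ⌊(a₀+mₖ₊₁)/dₖ₊₁⌋:
  k=1: m=45, d=87, a=1
  k=2: m=42, d=4, a=21
  k=3: m=42, d=87, a=1
  k=4: m=45, d=1, a=90
d=1 and a=2a₀=90 at k=4, so the next step gives (m, d) = (45, 87) again — its k=1 value — and the period has length 4.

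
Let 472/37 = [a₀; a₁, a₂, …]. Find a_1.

1

472 = 12·37 + 28   →  a_0 = 12
37 = 1·28 + 9   →  a_1 = 1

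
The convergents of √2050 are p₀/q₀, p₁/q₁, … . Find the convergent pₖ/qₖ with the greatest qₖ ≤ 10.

317/7

√2050 = [45; 3, 1, 1, 1, 1, 3, 90, …] (period length 7).
Convergents:
  p_0/q_0 = 45/1
  p_1/q_1 = 136/3
  p_2/q_2 = 181/4
  p_3/q_3 = 317/7
  p_4/q_4 = 498/11
q_3 = 7 ≤ 10 < 11 = q_4, so the answer is 317/7.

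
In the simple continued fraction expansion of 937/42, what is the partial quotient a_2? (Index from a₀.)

937 = 22·42 + 13   →  a_0 = 22
42 = 3·13 + 3   →  a_1 = 3
13 = 4·3 + 1   →  a_2 = 4

4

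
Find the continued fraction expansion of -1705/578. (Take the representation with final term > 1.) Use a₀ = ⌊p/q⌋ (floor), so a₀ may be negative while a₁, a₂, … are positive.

[-3; 19, 1, 13, 2]

-1705 = -3·578 + 29
578 = 19·29 + 27
29 = 1·27 + 2
27 = 13·2 + 1
2 = 2·1 + 0  (stop)
So -1705/578 = [-3; 19, 1, 13, 2].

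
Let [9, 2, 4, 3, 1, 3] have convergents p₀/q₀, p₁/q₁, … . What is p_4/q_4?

Using pₖ = aₖpₖ₋₁ + pₖ₋₂, qₖ = aₖqₖ₋₁ + qₖ₋₂ (with p₋₁=1, p₋₂=0, q₋₁=0, q₋₂=1):
  k=0: a=9, p=9, q=1
  k=1: a=2, p=19, q=2
  k=2: a=4, p=85, q=9
  k=3: a=3, p=274, q=29
  k=4: a=1, p=359, q=38

359/38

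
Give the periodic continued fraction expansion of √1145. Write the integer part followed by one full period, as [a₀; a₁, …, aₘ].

[33; 1, 5, 5, 1, 66]

a₀ = ⌊√1145⌋ = 33.
With m₀=0, d₀=1 and mₖ₊₁ = dₖaₖ − mₖ, dₖ₊₁ = (n − mₖ₊₁²)/dₖ, aₖ₊₁ = ⌊(a₀+mₖ₊₁)/dₖ₊₁⌋:
  k=1: m=33, d=56, a=1
  k=2: m=23, d=11, a=5
  k=3: m=32, d=11, a=5
  k=4: m=23, d=56, a=1
  k=5: m=33, d=1, a=66
d=1 and a=2a₀=66 at k=5, so the next step gives (m, d) = (33, 56) again — its k=1 value — and the period has length 5.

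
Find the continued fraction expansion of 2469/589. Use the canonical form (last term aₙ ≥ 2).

2469 = 4*589 + 113
589 = 5*113 + 24
113 = 4*24 + 17
24 = 1*17 + 7
17 = 2*7 + 3
7 = 2*3 + 1
3 = 3*1 + 0  (stop)
So 2469/589 = [4; 5, 4, 1, 2, 2, 3].

[4; 5, 4, 1, 2, 2, 3]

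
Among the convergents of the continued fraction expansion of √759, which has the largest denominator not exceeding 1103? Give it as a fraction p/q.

√759 = [27; 1, 1, 4, 1, 1, 54, …] (period length 6).
Convergents:
  p_0/q_0 = 27/1
  p_1/q_1 = 28/1
  p_2/q_2 = 55/2
  p_3/q_3 = 248/9
  p_4/q_4 = 303/11
  p_5/q_5 = 551/20
  p_6/q_6 = 30057/1091
  p_7/q_7 = 30608/1111
q_6 = 1091 ≤ 1103 < 1111 = q_7, so the answer is 30057/1091.

30057/1091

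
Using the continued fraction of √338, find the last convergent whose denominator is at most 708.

√338 = [18; 2, 1, 1, 2, 36, …] (period length 5).
Convergents:
  p_0/q_0 = 18/1
  p_1/q_1 = 37/2
  p_2/q_2 = 55/3
  p_3/q_3 = 92/5
  p_4/q_4 = 239/13
  p_5/q_5 = 8696/473
  p_6/q_6 = 17631/959
q_5 = 473 ≤ 708 < 959 = q_6, so the answer is 8696/473.

8696/473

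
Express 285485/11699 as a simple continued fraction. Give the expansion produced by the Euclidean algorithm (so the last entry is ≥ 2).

[24; 2, 2, 15, 1, 1, 14, 5]

285485 = 24·11699 + 4709
11699 = 2·4709 + 2281
4709 = 2·2281 + 147
2281 = 15·147 + 76
147 = 1·76 + 71
76 = 1·71 + 5
71 = 14·5 + 1
5 = 5·1 + 0  (stop)
So 285485/11699 = [24; 2, 2, 15, 1, 1, 14, 5].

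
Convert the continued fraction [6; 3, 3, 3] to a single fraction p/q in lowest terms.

Using pₖ = aₖpₖ₋₁ + pₖ₋₂ and qₖ = aₖqₖ₋₁ + qₖ₋₂:
  k=0: a=6, p=6, q=1
  k=1: a=3, p=19, q=3
  k=2: a=3, p=63, q=10
  k=3: a=3, p=208, q=33

208/33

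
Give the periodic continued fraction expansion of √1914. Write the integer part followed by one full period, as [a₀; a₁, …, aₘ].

a₀ = ⌊√1914⌋ = 43.
With m₀=0, d₀=1 and mₖ₊₁ = dₖaₖ − mₖ, dₖ₊₁ = (n − mₖ₊₁²)/dₖ, aₖ₊₁ = ⌊(a₀+mₖ₊₁)/dₖ₊₁⌋:
  k=1: m=43, d=65, a=1
  k=2: m=22, d=22, a=2
  k=3: m=22, d=65, a=1
  k=4: m=43, d=1, a=86
d=1 and a=2a₀=86 at k=4, so the next step gives (m, d) = (43, 65) again — its k=1 value — and the period has length 4.

[43; 1, 2, 1, 86]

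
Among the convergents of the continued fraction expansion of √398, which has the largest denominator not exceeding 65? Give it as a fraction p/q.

399/20

√398 = [19; 1, 18, 1, 38, …] (period length 4).
Convergents:
  p_0/q_0 = 19/1
  p_1/q_1 = 20/1
  p_2/q_2 = 379/19
  p_3/q_3 = 399/20
  p_4/q_4 = 15541/779
q_3 = 20 ≤ 65 < 779 = q_4, so the answer is 399/20.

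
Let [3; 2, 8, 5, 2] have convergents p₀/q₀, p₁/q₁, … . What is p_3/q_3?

Using pₖ = aₖpₖ₋₁ + pₖ₋₂, qₖ = aₖqₖ₋₁ + qₖ₋₂ (with p₋₁=1, p₋₂=0, q₋₁=0, q₋₂=1):
  k=0: a=3, p=3, q=1
  k=1: a=2, p=7, q=2
  k=2: a=8, p=59, q=17
  k=3: a=5, p=302, q=87

302/87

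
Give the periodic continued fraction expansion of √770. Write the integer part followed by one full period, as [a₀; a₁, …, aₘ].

a₀ = ⌊√770⌋ = 27.
With m₀=0, d₀=1 and mₖ₊₁ = dₖaₖ − mₖ, dₖ₊₁ = (n − mₖ₊₁²)/dₖ, aₖ₊₁ = ⌊(a₀+mₖ₊₁)/dₖ₊₁⌋:
  k=1: m=27, d=41, a=1
  k=2: m=14, d=14, a=2
  k=3: m=14, d=41, a=1
  k=4: m=27, d=1, a=54
d=1 and a=2a₀=54 at k=4, so the next step gives (m, d) = (27, 41) again — its k=1 value — and the period has length 4.

[27; 1, 2, 1, 54]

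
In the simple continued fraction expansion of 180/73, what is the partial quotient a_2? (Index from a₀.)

180 = 2·73 + 34   →  a_0 = 2
73 = 2·34 + 5   →  a_1 = 2
34 = 6·5 + 4   →  a_2 = 6

6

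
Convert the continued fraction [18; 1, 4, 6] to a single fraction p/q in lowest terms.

583/31

Using pₖ = aₖpₖ₋₁ + pₖ₋₂ and qₖ = aₖqₖ₋₁ + qₖ₋₂:
  k=0: a=18, p=18, q=1
  k=1: a=1, p=19, q=1
  k=2: a=4, p=94, q=5
  k=3: a=6, p=583, q=31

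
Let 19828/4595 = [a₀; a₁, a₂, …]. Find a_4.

19828 = 4·4595 + 1448   →  a_0 = 4
4595 = 3·1448 + 251   →  a_1 = 3
1448 = 5·251 + 193   →  a_2 = 5
251 = 1·193 + 58   →  a_3 = 1
193 = 3·58 + 19   →  a_4 = 3

3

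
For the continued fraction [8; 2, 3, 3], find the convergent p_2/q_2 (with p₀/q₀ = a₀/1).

59/7

Using pₖ = aₖpₖ₋₁ + pₖ₋₂, qₖ = aₖqₖ₋₁ + qₖ₋₂ (with p₋₁=1, p₋₂=0, q₋₁=0, q₋₂=1):
  k=0: a=8, p=8, q=1
  k=1: a=2, p=17, q=2
  k=2: a=3, p=59, q=7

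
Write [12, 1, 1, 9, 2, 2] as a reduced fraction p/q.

Fold from the inside: start with 2/1.
  2 + 1/2 = 5/2
  9 + 2/5 = 47/5
  1 + 5/47 = 52/47
  1 + 47/52 = 99/52
  12 + 52/99 = 1240/99

1240/99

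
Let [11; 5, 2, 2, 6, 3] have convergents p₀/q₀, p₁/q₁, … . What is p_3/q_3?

Using pₖ = aₖpₖ₋₁ + pₖ₋₂, qₖ = aₖqₖ₋₁ + qₖ₋₂ (with p₋₁=1, p₋₂=0, q₋₁=0, q₋₂=1):
  k=0: a=11, p=11, q=1
  k=1: a=5, p=56, q=5
  k=2: a=2, p=123, q=11
  k=3: a=2, p=302, q=27

302/27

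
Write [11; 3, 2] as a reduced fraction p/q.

Using pₖ = aₖpₖ₋₁ + pₖ₋₂ and qₖ = aₖqₖ₋₁ + qₖ₋₂:
  k=0: a=11, p=11, q=1
  k=1: a=3, p=34, q=3
  k=2: a=2, p=79, q=7

79/7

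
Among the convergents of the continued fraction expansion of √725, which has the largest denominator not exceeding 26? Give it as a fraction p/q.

350/13

√725 = [26; 1, 12, 2, 12, 1, 52, …] (period length 6).
Convergents:
  p_0/q_0 = 26/1
  p_1/q_1 = 27/1
  p_2/q_2 = 350/13
  p_3/q_3 = 727/27
q_2 = 13 ≤ 26 < 27 = q_3, so the answer is 350/13.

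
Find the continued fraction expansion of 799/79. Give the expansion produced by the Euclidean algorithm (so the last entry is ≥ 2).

799 = 10×79 + 9
79 = 8×9 + 7
9 = 1×7 + 2
7 = 3×2 + 1
2 = 2×1 + 0  (stop)
So 799/79 = [10; 8, 1, 3, 2].

[10; 8, 1, 3, 2]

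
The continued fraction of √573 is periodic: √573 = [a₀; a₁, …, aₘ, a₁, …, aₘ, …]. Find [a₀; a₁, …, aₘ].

[23; 1, 14, 1, 46]

a₀ = ⌊√573⌋ = 23.
With m₀=0, d₀=1 and mₖ₊₁ = dₖaₖ − mₖ, dₖ₊₁ = (n − mₖ₊₁²)/dₖ, aₖ₊₁ = ⌊(a₀+mₖ₊₁)/dₖ₊₁⌋:
  k=1: m=23, d=44, a=1
  k=2: m=21, d=3, a=14
  k=3: m=21, d=44, a=1
  k=4: m=23, d=1, a=46
d=1 and a=2a₀=46 at k=4, so the next step gives (m, d) = (23, 44) again — its k=1 value — and the period has length 4.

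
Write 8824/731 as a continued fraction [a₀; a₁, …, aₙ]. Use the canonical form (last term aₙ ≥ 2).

[12; 14, 17, 3]

8824 = 12·731 + 52
731 = 14·52 + 3
52 = 17·3 + 1
3 = 3·1 + 0  (stop)
So 8824/731 = [12; 14, 17, 3].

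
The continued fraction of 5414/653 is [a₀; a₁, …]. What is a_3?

5414 = 8·653 + 190   →  a_0 = 8
653 = 3·190 + 83   →  a_1 = 3
190 = 2·83 + 24   →  a_2 = 2
83 = 3·24 + 11   →  a_3 = 3

3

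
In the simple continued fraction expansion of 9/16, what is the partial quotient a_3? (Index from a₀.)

3

9 = 0·16 + 9   →  a_0 = 0
16 = 1·9 + 7   →  a_1 = 1
9 = 1·7 + 2   →  a_2 = 1
7 = 3·2 + 1   →  a_3 = 3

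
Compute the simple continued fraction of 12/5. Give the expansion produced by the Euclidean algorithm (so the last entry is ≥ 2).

12 = 2×5 + 2
5 = 2×2 + 1
2 = 2×1 + 0  (stop)
So 12/5 = [2; 2, 2].

[2; 2, 2]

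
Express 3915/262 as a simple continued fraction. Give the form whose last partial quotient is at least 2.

[14; 1, 16, 2, 7]

3915 = 14×262 + 247
262 = 1×247 + 15
247 = 16×15 + 7
15 = 2×7 + 1
7 = 7×1 + 0  (stop)
So 3915/262 = [14; 1, 16, 2, 7].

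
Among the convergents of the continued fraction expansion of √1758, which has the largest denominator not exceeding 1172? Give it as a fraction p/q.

√1758 = [41; 1, 12, 1, 82, …] (period length 4).
Convergents:
  p_0/q_0 = 41/1
  p_1/q_1 = 42/1
  p_2/q_2 = 545/13
  p_3/q_3 = 587/14
  p_4/q_4 = 48679/1161
  p_5/q_5 = 49266/1175
q_4 = 1161 ≤ 1172 < 1175 = q_5, so the answer is 48679/1161.

48679/1161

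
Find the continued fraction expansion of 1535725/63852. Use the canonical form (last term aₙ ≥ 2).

[24; 19, 2, 16, 19, 1, 4]

1535725 = 24*63852 + 3277
63852 = 19*3277 + 1589
3277 = 2*1589 + 99
1589 = 16*99 + 5
99 = 19*5 + 4
5 = 1*4 + 1
4 = 4*1 + 0  (stop)
So 1535725/63852 = [24; 19, 2, 16, 19, 1, 4].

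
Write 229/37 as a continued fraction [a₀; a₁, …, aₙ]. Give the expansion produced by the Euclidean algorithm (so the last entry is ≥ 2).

[6; 5, 3, 2]

229 = 6·37 + 7
37 = 5·7 + 2
7 = 3·2 + 1
2 = 2·1 + 0  (stop)
So 229/37 = [6; 5, 3, 2].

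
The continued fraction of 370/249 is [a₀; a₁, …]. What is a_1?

370 = 1·249 + 121   →  a_0 = 1
249 = 2·121 + 7   →  a_1 = 2

2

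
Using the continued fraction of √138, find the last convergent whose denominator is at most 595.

√138 = [11; 1, 2, 1, 22, …] (period length 4).
Convergents:
  p_0/q_0 = 11/1
  p_1/q_1 = 12/1
  p_2/q_2 = 35/3
  p_3/q_3 = 47/4
  p_4/q_4 = 1069/91
  p_5/q_5 = 1116/95
  p_6/q_6 = 3301/281
  p_7/q_7 = 4417/376
  p_8/q_8 = 100475/8553
q_7 = 376 ≤ 595 < 8553 = q_8, so the answer is 4417/376.

4417/376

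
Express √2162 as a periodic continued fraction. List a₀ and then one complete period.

[46; 2, 92]

a₀ = ⌊√2162⌋ = 46.
With m₀=0, d₀=1 and mₖ₊₁ = dₖaₖ − mₖ, dₖ₊₁ = (n − mₖ₊₁²)/dₖ, aₖ₊₁ = ⌊(a₀+mₖ₊₁)/dₖ₊₁⌋:
  k=1: m=46, d=46, a=2
  k=2: m=46, d=1, a=92
d=1 and a=2a₀=92 at k=2, so the next step gives (m, d) = (46, 46) again — its k=1 value — and the period has length 2.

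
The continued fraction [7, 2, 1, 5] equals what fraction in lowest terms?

125/17

Using pₖ = aₖpₖ₋₁ + pₖ₋₂ and qₖ = aₖqₖ₋₁ + qₖ₋₂:
  k=0: a=7, p=7, q=1
  k=1: a=2, p=15, q=2
  k=2: a=1, p=22, q=3
  k=3: a=5, p=125, q=17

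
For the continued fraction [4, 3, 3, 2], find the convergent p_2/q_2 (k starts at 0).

Using pₖ = aₖpₖ₋₁ + pₖ₋₂, qₖ = aₖqₖ₋₁ + qₖ₋₂ (with p₋₁=1, p₋₂=0, q₋₁=0, q₋₂=1):
  k=0: a=4, p=4, q=1
  k=1: a=3, p=13, q=3
  k=2: a=3, p=43, q=10

43/10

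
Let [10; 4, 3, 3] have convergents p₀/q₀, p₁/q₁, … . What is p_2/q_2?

Using pₖ = aₖpₖ₋₁ + pₖ₋₂, qₖ = aₖqₖ₋₁ + qₖ₋₂ (with p₋₁=1, p₋₂=0, q₋₁=0, q₋₂=1):
  k=0: a=10, p=10, q=1
  k=1: a=4, p=41, q=4
  k=2: a=3, p=133, q=13

133/13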